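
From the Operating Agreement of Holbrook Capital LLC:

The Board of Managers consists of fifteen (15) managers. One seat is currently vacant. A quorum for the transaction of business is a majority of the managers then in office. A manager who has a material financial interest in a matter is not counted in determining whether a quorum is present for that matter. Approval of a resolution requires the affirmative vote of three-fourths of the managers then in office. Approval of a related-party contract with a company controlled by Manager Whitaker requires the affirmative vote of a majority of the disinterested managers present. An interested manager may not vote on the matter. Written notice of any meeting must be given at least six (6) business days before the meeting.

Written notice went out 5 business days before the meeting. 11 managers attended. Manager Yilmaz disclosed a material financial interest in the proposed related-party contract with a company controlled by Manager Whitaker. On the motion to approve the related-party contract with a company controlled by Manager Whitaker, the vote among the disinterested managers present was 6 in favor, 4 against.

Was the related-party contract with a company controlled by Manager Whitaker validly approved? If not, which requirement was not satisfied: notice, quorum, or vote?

Notice: 5 business days given; 6 required (5 < 6). Not satisfied.
Quorum: 11 present, but the 1 interested manager does not count, leaving 10. Quorum is 8. Satisfied.
Vote: the related-party contract with a company controlled by Manager Whitaker requires a majority of the disinterested managers present (11 − 1 = 10). A majority of 10 is 6, so 6 affirmative votes are needed; 6 voted in favor. Satisfied.

Invalid — notice requirement not satisfied.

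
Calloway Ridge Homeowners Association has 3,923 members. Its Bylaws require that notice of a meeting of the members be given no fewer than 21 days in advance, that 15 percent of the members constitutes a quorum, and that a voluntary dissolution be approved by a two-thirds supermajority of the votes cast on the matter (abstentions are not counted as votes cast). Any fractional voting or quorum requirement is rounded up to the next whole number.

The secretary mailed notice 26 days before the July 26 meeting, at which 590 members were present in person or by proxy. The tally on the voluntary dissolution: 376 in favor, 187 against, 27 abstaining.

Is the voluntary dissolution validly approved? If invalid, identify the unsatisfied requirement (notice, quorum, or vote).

Valid — all requirements satisfied.

Notice: 26 days given; 21 required. Satisfied.
Quorum: 15% of 3,923 = 588.45, rounded up to 589; 590 present. Satisfied.
Vote: requires two-thirds of the votes cast (590 − 27 abstaining = 563); 2/3 of 563 = 375.33, rounded up to 376, so 376 needed; 376 in favor. Satisfied.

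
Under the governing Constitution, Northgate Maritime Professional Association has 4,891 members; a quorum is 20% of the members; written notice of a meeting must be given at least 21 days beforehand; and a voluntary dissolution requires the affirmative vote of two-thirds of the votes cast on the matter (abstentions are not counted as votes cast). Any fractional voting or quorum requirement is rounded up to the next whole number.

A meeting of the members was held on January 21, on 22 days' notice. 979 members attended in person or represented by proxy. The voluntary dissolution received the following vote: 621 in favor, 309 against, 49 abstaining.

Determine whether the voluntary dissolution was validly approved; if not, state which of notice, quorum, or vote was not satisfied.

Valid — all requirements satisfied.

Notice: 22 days given; 21 required. Satisfied.
Quorum: 20% of 4,891 = 978.20, rounded up to 979; 979 present. Satisfied.
Vote: requires two-thirds of the votes cast (979 − 49 abstaining = 930); 2/3 of 930 = 620, so 620 needed; 621 in favor. Satisfied.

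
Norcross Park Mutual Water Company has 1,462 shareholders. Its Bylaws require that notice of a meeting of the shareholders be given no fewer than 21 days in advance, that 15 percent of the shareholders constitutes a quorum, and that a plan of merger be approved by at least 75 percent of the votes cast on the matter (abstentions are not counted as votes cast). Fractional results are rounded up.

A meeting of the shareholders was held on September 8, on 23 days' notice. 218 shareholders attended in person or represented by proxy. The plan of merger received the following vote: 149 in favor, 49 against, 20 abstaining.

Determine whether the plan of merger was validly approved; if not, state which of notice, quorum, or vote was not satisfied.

Invalid — quorum requirement not satisfied.

Notice: 23 days given; 21 required. Satisfied.
Quorum: 15% of 1,462 = 219.30, rounded up to 220; 218 present. Not satisfied.
Vote: requires three-fourths of the votes cast (218 − 20 abstaining = 198); 3/4 of 198 = 148.50, rounded up to 149, so 149 needed; 149 in favor. Satisfied.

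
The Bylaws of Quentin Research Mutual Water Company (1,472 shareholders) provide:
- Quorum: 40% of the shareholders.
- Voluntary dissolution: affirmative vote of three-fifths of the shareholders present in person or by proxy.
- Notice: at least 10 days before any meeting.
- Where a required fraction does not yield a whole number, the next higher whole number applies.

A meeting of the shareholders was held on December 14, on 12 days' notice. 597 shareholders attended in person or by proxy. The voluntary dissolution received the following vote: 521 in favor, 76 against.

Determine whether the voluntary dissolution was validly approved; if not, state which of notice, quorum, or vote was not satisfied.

Valid — all requirements satisfied.

Notice: 12 days given; 10 required. Satisfied.
Quorum: 40% of 1,472 = 588.80, rounded up to 589; 597 present. Satisfied.
Vote: requires three-fifths of those present (597); 3/5 of 597 = 358.20, rounded up to 359, so 359 needed; 521 in favor. Satisfied.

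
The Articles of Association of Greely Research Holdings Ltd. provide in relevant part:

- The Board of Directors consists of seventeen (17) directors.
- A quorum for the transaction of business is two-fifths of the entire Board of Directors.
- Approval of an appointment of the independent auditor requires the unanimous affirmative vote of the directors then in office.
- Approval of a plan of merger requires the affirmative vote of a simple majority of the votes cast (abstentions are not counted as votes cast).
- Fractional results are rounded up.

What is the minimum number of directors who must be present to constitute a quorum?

7

2/5 of 17 = 6.80, rounded up to 7.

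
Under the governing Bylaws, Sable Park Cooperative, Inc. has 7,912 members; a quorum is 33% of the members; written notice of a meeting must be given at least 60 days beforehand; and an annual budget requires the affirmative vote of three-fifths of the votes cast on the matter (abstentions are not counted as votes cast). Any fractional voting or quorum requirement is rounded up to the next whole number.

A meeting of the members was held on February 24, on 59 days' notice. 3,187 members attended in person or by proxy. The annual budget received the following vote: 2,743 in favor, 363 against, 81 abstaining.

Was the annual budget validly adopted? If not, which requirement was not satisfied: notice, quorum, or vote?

Notice: 59 days given; 60 required. Not satisfied.
Quorum: 33% of 7,912 = 2,610.96, rounded up to 2,611; 3,187 present. Satisfied.
Vote: requires three-fifths of the votes cast (3,187 − 81 abstaining = 3,106); 3/5 of 3106 = 1863.60, rounded up to 1864, so 1,864 needed; 2,743 in favor. Satisfied.

Invalid — notice requirement not satisfied.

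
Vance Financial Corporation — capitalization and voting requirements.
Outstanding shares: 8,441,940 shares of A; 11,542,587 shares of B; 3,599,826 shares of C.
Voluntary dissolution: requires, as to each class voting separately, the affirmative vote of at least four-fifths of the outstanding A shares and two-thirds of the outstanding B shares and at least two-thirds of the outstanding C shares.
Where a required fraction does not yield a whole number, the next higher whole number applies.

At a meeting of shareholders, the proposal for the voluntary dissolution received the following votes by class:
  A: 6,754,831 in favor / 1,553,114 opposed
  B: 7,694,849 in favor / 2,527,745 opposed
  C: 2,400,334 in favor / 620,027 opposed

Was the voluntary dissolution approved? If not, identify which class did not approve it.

A: 4/5 of 8441940 = 6753552; 6,753,552 required, 6,754,831 in favor — approved.
B: 2/3 of 11542587 = 7695058; 7,695,058 required, 7,694,849 in favor — not approved.
C: 2/3 of 3599826 = 2399884; 2,399,884 required, 2,400,334 in favor — approved.

Not approved — the B shares did not give the required vote.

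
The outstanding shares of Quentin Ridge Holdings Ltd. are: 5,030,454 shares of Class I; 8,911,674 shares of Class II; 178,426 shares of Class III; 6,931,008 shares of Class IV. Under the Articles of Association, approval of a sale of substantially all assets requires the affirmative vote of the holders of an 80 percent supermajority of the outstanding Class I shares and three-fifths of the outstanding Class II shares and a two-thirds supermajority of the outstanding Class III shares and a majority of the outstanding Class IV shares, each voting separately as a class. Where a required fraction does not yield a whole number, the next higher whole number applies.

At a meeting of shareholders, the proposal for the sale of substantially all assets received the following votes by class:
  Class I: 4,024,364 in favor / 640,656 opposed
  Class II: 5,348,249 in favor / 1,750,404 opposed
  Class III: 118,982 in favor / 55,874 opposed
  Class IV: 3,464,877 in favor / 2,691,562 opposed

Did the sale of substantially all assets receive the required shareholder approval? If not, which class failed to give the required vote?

Class I: 4/5 of 5030454 = 4024363.20, rounded up to 4024364; 4,024,364 required, 4,024,364 in favor — approved.
Class II: 3/5 of 8911674 = 5347004.40, rounded up to 5347005; 5,347,005 required, 5,348,249 in favor — approved.
Class III: 2/3 of 178426 = 118950.67, rounded up to 118951; 118,951 required, 118,982 in favor — approved.
Class IV: a majority of 6931008 is 3465505; 3,465,505 required, 3,464,877 in favor — not approved.

Not approved — the Class IV shares did not give the required vote.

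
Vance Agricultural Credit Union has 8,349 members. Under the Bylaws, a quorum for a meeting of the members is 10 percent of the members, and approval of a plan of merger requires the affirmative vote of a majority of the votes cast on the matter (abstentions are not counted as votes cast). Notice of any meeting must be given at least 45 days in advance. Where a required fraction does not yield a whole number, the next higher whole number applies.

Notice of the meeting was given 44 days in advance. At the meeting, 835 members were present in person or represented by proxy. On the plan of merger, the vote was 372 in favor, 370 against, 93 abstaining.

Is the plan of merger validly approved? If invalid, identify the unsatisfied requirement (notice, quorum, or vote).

Notice: 44 days given; 45 required. Not satisfied.
Quorum: 10% of 8,349 = 834.90, rounded up to 835; 835 present. Satisfied.
Vote: requires a majority of the votes cast (835 − 93 abstaining = 742); a majority of 742 is 372, so 372 needed; 372 in favor. Satisfied.

Invalid — notice requirement not satisfied.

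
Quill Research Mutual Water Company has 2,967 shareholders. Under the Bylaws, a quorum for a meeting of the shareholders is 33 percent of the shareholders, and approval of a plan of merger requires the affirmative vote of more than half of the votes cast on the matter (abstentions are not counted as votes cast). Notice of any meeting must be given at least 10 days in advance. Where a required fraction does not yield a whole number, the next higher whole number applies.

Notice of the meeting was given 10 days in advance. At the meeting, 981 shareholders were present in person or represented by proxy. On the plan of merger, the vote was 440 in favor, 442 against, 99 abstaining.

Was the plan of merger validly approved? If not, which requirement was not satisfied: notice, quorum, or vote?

Notice: 10 days given; 10 required. Satisfied.
Quorum: 33% of 2,967 = 979.11, rounded up to 980; 981 present. Satisfied.
Vote: requires a majority of the votes cast (981 − 99 abstaining = 882); a majority of 882 is 442, so 442 needed; 440 in favor. Not satisfied.

Invalid — vote requirement not satisfied.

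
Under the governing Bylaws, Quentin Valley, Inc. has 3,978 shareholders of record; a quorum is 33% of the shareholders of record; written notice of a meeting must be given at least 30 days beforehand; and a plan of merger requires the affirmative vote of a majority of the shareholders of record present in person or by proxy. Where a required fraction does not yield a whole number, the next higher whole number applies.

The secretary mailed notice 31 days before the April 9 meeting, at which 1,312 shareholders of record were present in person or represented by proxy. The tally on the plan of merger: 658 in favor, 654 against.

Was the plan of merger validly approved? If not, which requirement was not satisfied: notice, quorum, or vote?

Notice: 31 days given; 30 required. Satisfied.
Quorum: 33% of 3,978 = 1,312.74, rounded up to 1,313; 1,312 present. Not satisfied.
Vote: requires a majority of those present (1,312); a majority of 1312 is 657, so 657 needed; 658 in favor. Satisfied.

Invalid — quorum requirement not satisfied.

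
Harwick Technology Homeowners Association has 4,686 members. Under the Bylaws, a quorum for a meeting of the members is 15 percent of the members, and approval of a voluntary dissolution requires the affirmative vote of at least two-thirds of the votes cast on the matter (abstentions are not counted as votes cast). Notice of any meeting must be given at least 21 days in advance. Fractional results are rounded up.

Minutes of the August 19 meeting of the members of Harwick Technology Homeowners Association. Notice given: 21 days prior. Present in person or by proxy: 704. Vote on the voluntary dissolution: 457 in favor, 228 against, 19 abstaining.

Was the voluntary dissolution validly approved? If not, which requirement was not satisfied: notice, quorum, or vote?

Valid — all requirements satisfied.

Notice: 21 days given; 21 required. Satisfied.
Quorum: 15% of 4,686 = 702.90, rounded up to 703; 704 present. Satisfied.
Vote: requires two-thirds of the votes cast (704 − 19 abstaining = 685); 2/3 of 685 = 456.67, rounded up to 457, so 457 needed; 457 in favor. Satisfied.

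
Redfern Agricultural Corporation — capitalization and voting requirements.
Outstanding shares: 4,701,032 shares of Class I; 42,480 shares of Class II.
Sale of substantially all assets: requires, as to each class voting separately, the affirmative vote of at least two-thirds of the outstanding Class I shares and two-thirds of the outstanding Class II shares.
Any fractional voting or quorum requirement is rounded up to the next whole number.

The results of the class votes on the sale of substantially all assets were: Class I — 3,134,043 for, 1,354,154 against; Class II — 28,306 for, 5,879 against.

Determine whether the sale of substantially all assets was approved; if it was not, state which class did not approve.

Not approved — the Class II shares did not give the required vote.

Class I: 2/3 of 4701032 = 3134021.33, rounded up to 3134022; 3,134,022 required, 3,134,043 in favor — approved.
Class II: 2/3 of 42480 = 28320; 28,320 required, 28,306 in favor — not approved.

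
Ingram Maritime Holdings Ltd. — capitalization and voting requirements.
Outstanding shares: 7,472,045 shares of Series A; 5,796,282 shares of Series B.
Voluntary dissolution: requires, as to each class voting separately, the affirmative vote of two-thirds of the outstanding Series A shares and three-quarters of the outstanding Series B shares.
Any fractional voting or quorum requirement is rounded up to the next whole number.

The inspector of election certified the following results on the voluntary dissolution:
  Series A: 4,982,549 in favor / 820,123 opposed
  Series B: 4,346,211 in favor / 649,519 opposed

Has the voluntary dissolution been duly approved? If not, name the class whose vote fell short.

Series A: 2/3 of 7472045 = 4981363.33, rounded up to 4981364; 4,981,364 required, 4,982,549 in favor — approved.
Series B: 3/4 of 5796282 = 4347211.50, rounded up to 4347212; 4,347,212 required, 4,346,211 in favor — not approved.

Not approved — the Series B shares did not give the required vote.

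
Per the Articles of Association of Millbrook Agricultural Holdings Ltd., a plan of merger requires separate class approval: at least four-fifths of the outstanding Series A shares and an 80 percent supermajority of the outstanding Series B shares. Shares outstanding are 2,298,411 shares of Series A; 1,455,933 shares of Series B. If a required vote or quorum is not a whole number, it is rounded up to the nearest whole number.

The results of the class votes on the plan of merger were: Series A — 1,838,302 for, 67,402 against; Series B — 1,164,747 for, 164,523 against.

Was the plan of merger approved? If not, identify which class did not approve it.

Not approved — the Series A shares did not give the required vote.

Series A: 4/5 of 2298411 = 1838728.80, rounded up to 1838729; 1,838,729 required, 1,838,302 in favor — not approved.
Series B: 4/5 of 1455933 = 1164746.40, rounded up to 1164747; 1,164,747 required, 1,164,747 in favor — approved.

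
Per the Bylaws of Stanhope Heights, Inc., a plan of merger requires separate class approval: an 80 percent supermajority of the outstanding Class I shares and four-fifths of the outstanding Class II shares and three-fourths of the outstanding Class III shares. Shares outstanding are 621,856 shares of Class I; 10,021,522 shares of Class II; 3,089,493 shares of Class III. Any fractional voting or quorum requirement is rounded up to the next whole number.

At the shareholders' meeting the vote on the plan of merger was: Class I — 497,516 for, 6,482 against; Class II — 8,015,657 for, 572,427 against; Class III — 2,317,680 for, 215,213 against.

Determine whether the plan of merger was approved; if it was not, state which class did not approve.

Class I: 4/5 of 621856 = 497484.80, rounded up to 497485; 497,485 required, 497,516 in favor — approved.
Class II: 4/5 of 10021522 = 8017217.60, rounded up to 8017218; 8,017,218 required, 8,015,657 in favor — not approved.
Class III: 3/4 of 3089493 = 2317119.75, rounded up to 2317120; 2,317,120 required, 2,317,680 in favor — approved.

Not approved — the Class II shares did not give the required vote.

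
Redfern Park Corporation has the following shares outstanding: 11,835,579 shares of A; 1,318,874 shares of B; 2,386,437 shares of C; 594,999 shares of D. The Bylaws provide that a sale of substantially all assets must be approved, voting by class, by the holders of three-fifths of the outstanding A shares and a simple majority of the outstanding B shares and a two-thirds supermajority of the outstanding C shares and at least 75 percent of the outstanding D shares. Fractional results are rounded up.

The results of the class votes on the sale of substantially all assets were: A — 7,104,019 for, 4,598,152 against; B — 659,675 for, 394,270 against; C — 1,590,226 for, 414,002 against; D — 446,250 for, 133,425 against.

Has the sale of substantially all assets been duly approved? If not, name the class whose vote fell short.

Not approved — the C shares did not give the required vote.

A: 3/5 of 11835579 = 7101347.40, rounded up to 7101348; 7,101,348 required, 7,104,019 in favor — approved.
B: a majority of 1318874 is 659438; 659,438 required, 659,675 in favor — approved.
C: 2/3 of 2386437 = 1590958; 1,590,958 required, 1,590,226 in favor — not approved.
D: 3/4 of 594999 = 446249.25, rounded up to 446250; 446,250 required, 446,250 in favor — approved.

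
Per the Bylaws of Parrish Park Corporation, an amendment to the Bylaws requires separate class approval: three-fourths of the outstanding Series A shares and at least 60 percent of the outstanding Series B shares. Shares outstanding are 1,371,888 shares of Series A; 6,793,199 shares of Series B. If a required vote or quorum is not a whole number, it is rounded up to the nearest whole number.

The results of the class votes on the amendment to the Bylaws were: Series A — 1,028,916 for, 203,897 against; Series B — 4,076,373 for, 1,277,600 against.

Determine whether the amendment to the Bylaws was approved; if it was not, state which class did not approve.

Series A: 3/4 of 1371888 = 1028916; 1,028,916 required, 1,028,916 in favor — approved.
Series B: 3/5 of 6793199 = 4075919.40, rounded up to 4075920; 4,075,920 required, 4,076,373 in favor — approved.

Approved — every class gave the required vote.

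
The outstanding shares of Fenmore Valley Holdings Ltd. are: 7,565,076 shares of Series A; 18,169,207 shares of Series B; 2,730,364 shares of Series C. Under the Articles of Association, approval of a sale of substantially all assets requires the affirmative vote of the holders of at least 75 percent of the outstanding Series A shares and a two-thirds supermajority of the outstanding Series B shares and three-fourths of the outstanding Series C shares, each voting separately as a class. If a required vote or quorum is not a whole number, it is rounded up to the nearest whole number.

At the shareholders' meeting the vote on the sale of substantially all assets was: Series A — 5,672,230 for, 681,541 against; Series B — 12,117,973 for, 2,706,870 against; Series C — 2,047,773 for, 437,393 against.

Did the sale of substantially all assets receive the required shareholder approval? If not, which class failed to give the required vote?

Not approved — the Series A shares did not give the required vote.

Series A: 3/4 of 7565076 = 5673807; 5,673,807 required, 5,672,230 in favor — not approved.
Series B: 2/3 of 18169207 = 12112804.67, rounded up to 12112805; 12,112,805 required, 12,117,973 in favor — approved.
Series C: 3/4 of 2730364 = 2047773; 2,047,773 required, 2,047,773 in favor — approved.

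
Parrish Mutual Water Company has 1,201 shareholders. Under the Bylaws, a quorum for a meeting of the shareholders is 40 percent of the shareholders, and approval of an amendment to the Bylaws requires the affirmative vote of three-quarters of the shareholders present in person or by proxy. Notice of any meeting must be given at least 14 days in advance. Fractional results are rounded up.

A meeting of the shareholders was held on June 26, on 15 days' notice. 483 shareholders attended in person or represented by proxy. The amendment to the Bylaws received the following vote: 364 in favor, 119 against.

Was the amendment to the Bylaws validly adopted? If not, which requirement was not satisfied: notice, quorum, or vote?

Valid — all requirements satisfied.

Notice: 15 days given; 14 required. Satisfied.
Quorum: 40% of 1,201 = 480.40, rounded up to 481; 483 present. Satisfied.
Vote: requires three-fourths of those present (483); 3/4 of 483 = 362.25, rounded up to 363, so 363 needed; 364 in favor. Satisfied.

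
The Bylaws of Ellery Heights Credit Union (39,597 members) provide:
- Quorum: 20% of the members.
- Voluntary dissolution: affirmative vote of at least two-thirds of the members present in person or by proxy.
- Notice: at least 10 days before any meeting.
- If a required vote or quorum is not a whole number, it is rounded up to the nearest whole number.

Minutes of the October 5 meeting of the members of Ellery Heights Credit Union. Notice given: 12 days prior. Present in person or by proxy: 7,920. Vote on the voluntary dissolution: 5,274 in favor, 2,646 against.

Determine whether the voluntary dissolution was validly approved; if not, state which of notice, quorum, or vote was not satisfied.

Notice: 12 days given; 10 required. Satisfied.
Quorum: 20% of 39,597 = 7,919.40, rounded up to 7,920; 7,920 present. Satisfied.
Vote: requires two-thirds of those present (7,920); 2/3 of 7920 = 5280, so 5,280 needed; 5,274 in favor. Not satisfied.

Invalid — vote requirement not satisfied.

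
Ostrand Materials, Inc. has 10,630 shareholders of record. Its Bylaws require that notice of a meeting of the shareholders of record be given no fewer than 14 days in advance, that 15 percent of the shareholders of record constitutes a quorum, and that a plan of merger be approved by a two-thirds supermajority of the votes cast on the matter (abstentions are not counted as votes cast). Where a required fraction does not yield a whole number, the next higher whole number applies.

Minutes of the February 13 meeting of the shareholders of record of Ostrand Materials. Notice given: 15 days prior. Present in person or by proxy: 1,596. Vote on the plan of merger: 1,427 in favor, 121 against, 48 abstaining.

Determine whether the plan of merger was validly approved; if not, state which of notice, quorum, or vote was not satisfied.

Notice: 15 days given; 14 required. Satisfied.
Quorum: 15% of 10,630 = 1,594.50, rounded up to 1,595; 1,596 present. Satisfied.
Vote: requires two-thirds of the votes cast (1,596 − 48 abstaining = 1,548); 2/3 of 1548 = 1032, so 1,032 needed; 1,427 in favor. Satisfied.

Valid — all requirements satisfied.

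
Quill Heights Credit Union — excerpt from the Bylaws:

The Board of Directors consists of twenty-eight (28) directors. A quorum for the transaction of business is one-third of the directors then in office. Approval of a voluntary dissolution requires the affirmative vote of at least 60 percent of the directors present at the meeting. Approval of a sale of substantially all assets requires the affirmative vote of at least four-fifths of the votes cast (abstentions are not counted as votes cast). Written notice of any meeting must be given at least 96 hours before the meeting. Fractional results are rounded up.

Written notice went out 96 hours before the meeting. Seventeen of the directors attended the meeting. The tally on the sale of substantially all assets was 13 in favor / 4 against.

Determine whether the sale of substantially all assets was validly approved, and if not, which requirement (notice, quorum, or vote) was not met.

Invalid — vote requirement not satisfied.

Notice: 96 hours given; 96 required (96 ≥ 96). Satisfied.
Quorum: 17 present; quorum is 10. Satisfied.
Vote: the sale of substantially all assets requires four-fifths of the votes cast (17). 4/5 of 17 = 13.60, rounded up to 14, so 14 affirmative votes are needed; 13 voted in favor. Not satisfied.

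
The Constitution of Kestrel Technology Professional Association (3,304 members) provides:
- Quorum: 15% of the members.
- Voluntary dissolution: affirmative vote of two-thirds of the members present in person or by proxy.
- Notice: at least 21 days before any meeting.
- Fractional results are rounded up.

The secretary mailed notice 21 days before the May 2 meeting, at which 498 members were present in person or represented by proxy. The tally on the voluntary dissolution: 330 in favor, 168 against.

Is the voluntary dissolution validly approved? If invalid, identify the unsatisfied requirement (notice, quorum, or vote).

Invalid — vote requirement not satisfied.

Notice: 21 days given; 21 required. Satisfied.
Quorum: 15% of 3,304 = 495.60, rounded up to 496; 498 present. Satisfied.
Vote: requires two-thirds of those present (498); 2/3 of 498 = 332, so 332 needed; 330 in favor. Not satisfied.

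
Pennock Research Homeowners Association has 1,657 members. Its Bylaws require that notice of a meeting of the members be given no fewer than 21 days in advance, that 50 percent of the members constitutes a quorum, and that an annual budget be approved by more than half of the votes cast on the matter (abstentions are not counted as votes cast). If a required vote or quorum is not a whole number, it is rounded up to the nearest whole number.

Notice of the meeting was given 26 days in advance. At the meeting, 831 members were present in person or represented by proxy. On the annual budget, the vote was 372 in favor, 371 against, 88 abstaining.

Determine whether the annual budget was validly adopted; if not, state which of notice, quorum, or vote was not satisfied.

Notice: 26 days given; 21 required. Satisfied.
Quorum: 50% of 1,657 = 828.50, rounded up to 829; 831 present. Satisfied.
Vote: requires a majority of the votes cast (831 − 88 abstaining = 743); a majority of 743 is 372, so 372 needed; 372 in favor. Satisfied.

Valid — all requirements satisfied.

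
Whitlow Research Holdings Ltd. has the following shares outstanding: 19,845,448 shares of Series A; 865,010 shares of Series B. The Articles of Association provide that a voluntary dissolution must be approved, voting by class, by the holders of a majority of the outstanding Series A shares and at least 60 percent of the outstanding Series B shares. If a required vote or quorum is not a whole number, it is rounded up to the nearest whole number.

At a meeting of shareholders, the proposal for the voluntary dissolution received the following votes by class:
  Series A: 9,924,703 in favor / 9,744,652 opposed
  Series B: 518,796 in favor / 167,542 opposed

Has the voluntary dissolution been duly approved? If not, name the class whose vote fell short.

Series A: a majority of 19845448 is 9922725; 9,922,725 required, 9,924,703 in favor — approved.
Series B: 3/5 of 865010 = 519006; 519,006 required, 518,796 in favor — not approved.

Not approved — the Series B shares did not give the required vote.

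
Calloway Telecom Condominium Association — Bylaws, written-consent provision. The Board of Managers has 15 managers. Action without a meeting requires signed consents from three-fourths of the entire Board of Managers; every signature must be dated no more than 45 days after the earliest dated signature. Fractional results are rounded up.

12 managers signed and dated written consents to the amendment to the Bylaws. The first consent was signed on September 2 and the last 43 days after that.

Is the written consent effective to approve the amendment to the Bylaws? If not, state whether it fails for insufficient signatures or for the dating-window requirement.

Effective — both the signature and dating-window requirements are satisfied.

Signatures required: three-fourths of 15 — 3/4 of 15 = 11.25, rounded up to 12, so 12 needed; 12 signed. Sufficient.
Dating window: the latest signature is 43 days after the earliest; the limit is 45 days. Within the window.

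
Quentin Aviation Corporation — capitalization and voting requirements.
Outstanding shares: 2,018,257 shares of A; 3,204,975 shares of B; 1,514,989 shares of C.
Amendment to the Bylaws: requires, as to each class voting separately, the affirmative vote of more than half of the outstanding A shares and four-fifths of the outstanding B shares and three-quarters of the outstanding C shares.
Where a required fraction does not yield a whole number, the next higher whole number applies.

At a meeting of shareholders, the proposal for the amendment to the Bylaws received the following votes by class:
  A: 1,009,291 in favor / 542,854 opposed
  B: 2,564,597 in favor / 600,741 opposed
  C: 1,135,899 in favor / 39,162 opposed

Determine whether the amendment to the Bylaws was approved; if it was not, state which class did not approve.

A: a majority of 2018257 is 1009129; 1,009,129 required, 1,009,291 in favor — approved.
B: 4/5 of 3204975 = 2563980; 2,563,980 required, 2,564,597 in favor — approved.
C: 3/4 of 1514989 = 1136241.75, rounded up to 1136242; 1,136,242 required, 1,135,899 in favor — not approved.

Not approved — the C shares did not give the required vote.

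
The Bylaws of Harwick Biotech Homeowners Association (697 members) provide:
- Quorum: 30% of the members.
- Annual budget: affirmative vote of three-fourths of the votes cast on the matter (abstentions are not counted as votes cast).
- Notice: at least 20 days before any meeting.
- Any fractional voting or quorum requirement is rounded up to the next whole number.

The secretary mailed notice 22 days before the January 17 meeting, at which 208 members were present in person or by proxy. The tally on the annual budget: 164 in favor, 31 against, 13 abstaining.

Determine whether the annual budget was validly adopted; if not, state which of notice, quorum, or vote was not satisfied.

Notice: 22 days given; 20 required. Satisfied.
Quorum: 30% of 697 = 209.10, rounded up to 210; 208 present. Not satisfied.
Vote: requires three-fourths of the votes cast (208 − 13 abstaining = 195); 3/4 of 195 = 146.25, rounded up to 147, so 147 needed; 164 in favor. Satisfied.

Invalid — quorum requirement not satisfied.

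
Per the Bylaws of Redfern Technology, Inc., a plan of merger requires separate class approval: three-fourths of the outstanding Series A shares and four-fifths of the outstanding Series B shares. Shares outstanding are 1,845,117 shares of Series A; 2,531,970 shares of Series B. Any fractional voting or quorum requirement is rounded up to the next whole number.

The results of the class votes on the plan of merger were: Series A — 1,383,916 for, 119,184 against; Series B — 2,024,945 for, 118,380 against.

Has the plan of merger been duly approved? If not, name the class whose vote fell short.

Not approved — the Series B shares did not give the required vote.

Series A: 3/4 of 1845117 = 1383837.75, rounded up to 1383838; 1,383,838 required, 1,383,916 in favor — approved.
Series B: 4/5 of 2531970 = 2025576; 2,025,576 required, 2,024,945 in favor — not approved.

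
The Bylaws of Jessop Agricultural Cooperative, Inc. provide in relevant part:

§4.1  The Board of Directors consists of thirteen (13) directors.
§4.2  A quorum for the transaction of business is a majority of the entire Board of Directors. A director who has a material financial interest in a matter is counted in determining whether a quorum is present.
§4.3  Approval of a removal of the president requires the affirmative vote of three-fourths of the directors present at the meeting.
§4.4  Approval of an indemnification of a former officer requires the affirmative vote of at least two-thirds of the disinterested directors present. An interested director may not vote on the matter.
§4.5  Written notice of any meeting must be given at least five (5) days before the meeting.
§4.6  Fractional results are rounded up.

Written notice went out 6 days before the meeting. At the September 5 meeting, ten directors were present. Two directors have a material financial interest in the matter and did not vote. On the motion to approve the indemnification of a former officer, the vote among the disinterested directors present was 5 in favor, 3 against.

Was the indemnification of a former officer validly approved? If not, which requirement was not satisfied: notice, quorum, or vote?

Notice: 6 days given; 5 required (6 ≥ 5). Satisfied.
Quorum: 10 present (interested directors count toward quorum); quorum is 7. Satisfied.
Vote: the indemnification of a former officer requires two-thirds of the disinterested directors present (10 − 2 = 8). 2/3 of 8 = 5.33, rounded up to 6, so 6 affirmative votes are needed; 5 voted in favor. Not satisfied.

Invalid — vote requirement not satisfied.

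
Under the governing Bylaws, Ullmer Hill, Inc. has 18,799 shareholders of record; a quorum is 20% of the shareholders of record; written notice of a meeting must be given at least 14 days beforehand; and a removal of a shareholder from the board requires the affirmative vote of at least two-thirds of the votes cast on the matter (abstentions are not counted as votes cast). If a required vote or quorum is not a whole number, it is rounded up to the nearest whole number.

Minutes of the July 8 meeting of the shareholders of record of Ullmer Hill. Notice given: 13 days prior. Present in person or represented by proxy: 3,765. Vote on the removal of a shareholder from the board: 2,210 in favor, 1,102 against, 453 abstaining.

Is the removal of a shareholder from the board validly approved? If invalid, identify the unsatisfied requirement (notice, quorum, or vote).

Invalid — notice requirement not satisfied.

Notice: 13 days given; 14 required. Not satisfied.
Quorum: 20% of 18,799 = 3,759.80, rounded up to 3,760; 3,765 present. Satisfied.
Vote: requires two-thirds of the votes cast (3,765 − 453 abstaining = 3,312); 2/3 of 3312 = 2208, so 2,208 needed; 2,210 in favor. Satisfied.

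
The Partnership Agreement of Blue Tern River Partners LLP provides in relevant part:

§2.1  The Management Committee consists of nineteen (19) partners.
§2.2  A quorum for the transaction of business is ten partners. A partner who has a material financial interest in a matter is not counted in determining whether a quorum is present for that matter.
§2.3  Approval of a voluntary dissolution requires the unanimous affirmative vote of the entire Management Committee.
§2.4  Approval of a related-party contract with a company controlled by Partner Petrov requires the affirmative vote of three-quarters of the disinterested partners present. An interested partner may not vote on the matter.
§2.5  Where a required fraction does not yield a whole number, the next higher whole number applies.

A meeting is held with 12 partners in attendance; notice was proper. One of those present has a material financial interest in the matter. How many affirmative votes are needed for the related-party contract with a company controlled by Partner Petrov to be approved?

9

The related-party contract with a company controlled by Partner Petrov requires three-fourths of the disinterested partners present (12 − 1 = 11).
3/4 of 11 = 8.25, rounded up to 9.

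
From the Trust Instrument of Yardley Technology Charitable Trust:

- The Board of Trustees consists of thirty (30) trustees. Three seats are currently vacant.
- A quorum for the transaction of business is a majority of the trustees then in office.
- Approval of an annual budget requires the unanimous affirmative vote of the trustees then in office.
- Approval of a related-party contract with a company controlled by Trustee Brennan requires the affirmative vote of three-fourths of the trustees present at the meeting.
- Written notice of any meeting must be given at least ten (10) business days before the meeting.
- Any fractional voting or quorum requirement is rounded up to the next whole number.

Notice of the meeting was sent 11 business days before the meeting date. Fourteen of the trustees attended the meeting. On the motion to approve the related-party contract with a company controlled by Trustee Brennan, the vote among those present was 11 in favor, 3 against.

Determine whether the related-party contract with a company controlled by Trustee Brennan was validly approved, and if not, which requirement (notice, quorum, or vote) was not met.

Notice: 11 business days given; 10 required (11 ≥ 10). Satisfied.
Quorum: 14 present; quorum is 14. Satisfied.
Vote: the related-party contract with a company controlled by Trustee Brennan requires three-fourths of the trustees present (14). 3/4 of 14 = 10.50, rounded up to 11, so 11 affirmative votes are needed; 11 voted in favor. Satisfied.

Valid — all requirements satisfied.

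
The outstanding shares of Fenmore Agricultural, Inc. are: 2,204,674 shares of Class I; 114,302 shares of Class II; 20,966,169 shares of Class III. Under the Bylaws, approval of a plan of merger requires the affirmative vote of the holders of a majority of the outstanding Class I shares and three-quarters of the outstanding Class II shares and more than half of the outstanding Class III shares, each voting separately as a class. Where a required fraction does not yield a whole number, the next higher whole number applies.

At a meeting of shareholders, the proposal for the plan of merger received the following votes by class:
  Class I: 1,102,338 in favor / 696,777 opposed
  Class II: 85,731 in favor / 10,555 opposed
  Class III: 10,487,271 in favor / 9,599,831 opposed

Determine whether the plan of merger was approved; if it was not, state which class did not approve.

Class I: a majority of 2204674 is 1102338; 1,102,338 required, 1,102,338 in favor — approved.
Class II: 3/4 of 114302 = 85726.50, rounded up to 85727; 85,727 required, 85,731 in favor — approved.
Class III: a majority of 20966169 is 10483085; 10,483,085 required, 10,487,271 in favor — approved.

Approved — every class gave the required vote.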